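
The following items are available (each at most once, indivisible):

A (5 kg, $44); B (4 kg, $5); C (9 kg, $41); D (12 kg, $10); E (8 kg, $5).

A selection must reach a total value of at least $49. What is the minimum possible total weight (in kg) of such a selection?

Subsets with value ≥ 49, sorted by total weight:
- A+B: weight 9, value 49
- A+E: weight 13, value 49
Minimum weight: 9 kg.

9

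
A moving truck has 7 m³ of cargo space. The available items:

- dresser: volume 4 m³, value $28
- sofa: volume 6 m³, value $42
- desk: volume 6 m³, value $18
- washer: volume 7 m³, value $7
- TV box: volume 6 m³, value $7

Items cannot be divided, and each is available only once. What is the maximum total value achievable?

This is a 0/1 knapsack; check combinations near the capacity.
- sofa: volume 6, value 42
- dresser: volume 4, value 28
- desk: volume 6, value 18
- TV box: volume 6, value 7
Best: $42.

$42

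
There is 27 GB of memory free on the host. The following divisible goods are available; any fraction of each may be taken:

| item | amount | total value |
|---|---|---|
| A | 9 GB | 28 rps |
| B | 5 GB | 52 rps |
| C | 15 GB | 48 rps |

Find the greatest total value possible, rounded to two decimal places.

121.78

Take in order of value per unit:
- B (52/5 per unit): all 5 → value 52, running total 52.00
- C (48/15 per unit): all 15 → value 48, running total 100.00
- A (28/9 per unit): 7 of 9 → value 7×28/9 = 21.7778, running total 121.78
Total 121.78.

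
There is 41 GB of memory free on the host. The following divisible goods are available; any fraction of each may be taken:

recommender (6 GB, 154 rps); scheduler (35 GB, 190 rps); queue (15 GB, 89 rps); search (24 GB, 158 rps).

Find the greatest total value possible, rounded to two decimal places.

Take in order of value per unit:
- recommender (154/6 per unit): all 6 → value 154, running total 154.00
- search (158/24 per unit): all 24 → value 158, running total 312.00
- queue (89/15 per unit): 11 of 15 → value 11×89/15 = 65.2667, running total 377.27
Total 377.27.

377.27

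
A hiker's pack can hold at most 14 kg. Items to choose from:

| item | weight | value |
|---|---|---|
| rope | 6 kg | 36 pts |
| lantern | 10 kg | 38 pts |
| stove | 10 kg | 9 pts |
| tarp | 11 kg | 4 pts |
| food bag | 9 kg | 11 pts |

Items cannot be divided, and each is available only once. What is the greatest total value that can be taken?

38 pts

Check high-value combinations within 14 kg:
- lantern: weight 10, value 38
- rope: weight 6, value 36
- food bag: weight 9, value 11
Best: 38 pts.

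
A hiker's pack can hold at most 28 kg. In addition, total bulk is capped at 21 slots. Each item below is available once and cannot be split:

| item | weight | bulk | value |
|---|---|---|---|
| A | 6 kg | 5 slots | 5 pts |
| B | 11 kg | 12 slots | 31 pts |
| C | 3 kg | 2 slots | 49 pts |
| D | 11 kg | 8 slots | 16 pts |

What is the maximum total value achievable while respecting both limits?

Feasible sets respecting both limits:
- A+B+C: weight 20, bulk 19, value 85
- B+C: weight 14, bulk 14, value 80
- A+C+D: weight 20, bulk 15, value 70
- C+D: weight 14, bulk 10, value 65
Best: 85 pts.

85 pts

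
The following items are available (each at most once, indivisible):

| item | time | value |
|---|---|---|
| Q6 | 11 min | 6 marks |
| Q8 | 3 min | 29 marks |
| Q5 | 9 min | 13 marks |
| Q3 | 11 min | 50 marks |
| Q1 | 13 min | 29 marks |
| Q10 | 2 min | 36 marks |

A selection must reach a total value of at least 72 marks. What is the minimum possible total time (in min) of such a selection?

13

Subsets with value ≥ 72, sorted by total time:
- Q3+Q10: time 13, value 86
- Q8+Q3: time 14, value 79
Minimum time: 13 min.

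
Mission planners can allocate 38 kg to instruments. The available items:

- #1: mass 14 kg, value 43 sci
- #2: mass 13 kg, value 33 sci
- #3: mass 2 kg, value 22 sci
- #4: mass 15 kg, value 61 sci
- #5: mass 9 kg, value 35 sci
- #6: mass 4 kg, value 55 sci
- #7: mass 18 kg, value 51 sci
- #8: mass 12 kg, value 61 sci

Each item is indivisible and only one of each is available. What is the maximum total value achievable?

199 sci

Check high-value combinations within 38 kg:
- #3+#4+#6+#8: mass 2+15+4+12=33, value 22+61+55+61=199
- #3+#6+#7+#8: mass 2+4+18+12=36, value 22+55+51+61=189
- #2+#5+#6+#8: mass 13+9+4+12=38, value 33+35+55+61=184
- #1+#3+#6+#8: mass 14+2+4+12=32, value 43+22+55+61=181
Best: 199 sci.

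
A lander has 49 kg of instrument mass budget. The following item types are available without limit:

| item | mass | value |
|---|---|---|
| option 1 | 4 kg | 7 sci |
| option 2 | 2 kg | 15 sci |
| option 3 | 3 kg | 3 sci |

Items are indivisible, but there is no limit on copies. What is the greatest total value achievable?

360 sci

Best value-per-unit is option 2 at 15/2, and filling with it alone uses mass 24×2=48. No mix of the others beats 24×15 = 360.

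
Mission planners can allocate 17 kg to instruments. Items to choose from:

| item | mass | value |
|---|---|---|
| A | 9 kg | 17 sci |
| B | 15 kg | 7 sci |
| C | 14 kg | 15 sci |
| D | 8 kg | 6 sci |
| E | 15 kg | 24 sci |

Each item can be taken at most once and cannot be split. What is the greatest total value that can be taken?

24 sci

Check high-value combinations within 17 kg:
- E: mass 15, value 24
- A+D: mass 9+8=17, value 17+6=23
- A: mass 9, value 17
- C: mass 14, value 15
- B: mass 15, value 7
Best: 24 sci.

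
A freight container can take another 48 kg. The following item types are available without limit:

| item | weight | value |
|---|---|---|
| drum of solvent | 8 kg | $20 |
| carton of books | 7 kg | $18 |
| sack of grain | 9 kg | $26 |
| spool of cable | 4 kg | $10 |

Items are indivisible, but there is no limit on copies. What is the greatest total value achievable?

$134

Best value-per-unit is sack of grain at 26/9; filling with it alone gives 5×26 = 130.
Optimal mix: 1×drum of solvent + 4×sack of grain + 1×spool of cable → weight 48, value 134.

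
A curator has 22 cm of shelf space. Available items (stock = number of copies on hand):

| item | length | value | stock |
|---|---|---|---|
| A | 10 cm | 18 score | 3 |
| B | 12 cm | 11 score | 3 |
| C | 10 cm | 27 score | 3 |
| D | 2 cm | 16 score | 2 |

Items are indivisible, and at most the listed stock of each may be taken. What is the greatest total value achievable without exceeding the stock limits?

Top feasible selections:
- 2×C + 1×D: length 22, value 70
- 1×A + 1×C + 1×D: length 22, value 61
- 1×C + 2×D: length 14, value 59
- 2×C: length 20, value 54
Best: 70 score.

70 score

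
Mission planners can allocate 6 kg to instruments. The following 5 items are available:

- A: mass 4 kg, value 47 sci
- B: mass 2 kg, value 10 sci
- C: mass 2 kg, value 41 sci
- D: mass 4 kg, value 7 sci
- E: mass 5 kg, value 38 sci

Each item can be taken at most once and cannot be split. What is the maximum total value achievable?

88 sci

This is a 0/1 knapsack; check combinations near the capacity.
- A+C: mass 4+2=6, value 47+41=88
- A+B: mass 4+2=6, value 47+10=57
- B+C: mass 2+2=4, value 10+41=51
Best: 88 sci.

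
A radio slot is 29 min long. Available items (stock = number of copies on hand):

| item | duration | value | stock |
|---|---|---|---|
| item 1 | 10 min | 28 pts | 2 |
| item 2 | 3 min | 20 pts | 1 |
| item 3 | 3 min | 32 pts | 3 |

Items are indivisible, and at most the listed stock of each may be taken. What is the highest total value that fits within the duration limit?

152 pts

Top feasible selections:
- 2×item 1 + 3×item 3: duration 29, value 152
- 1×item 1 + 1×item 2 + 3×item 3: duration 22, value 144
- 2×item 1 + 1×item 2 + 2×item 3: duration 29, value 140
- 1×item 1 + 3×item 3: duration 19, value 124
Best: 152 pts.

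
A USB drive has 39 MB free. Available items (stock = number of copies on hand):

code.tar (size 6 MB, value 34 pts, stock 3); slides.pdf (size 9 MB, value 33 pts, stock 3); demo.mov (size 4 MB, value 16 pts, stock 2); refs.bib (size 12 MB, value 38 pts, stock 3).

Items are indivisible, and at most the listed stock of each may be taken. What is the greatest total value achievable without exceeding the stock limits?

Top feasible selections:
- 3×code.tar + 1×slides.pdf + 1×refs.bib: size 39, value 173
- 3×code.tar + 2×demo.mov + 1×refs.bib: size 38, value 172
Best: 173 pts.

173 pts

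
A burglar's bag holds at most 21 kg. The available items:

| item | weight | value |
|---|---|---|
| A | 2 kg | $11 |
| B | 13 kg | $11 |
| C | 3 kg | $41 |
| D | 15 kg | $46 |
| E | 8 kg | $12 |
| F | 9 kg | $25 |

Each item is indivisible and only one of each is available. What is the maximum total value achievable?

Check high-value combinations within 21 kg:
- A+C+D: weight 2+3+15=20, value 11+41+46=98
- C+D: weight 3+15=18, value 41+46=87
- C+E+F: weight 3+8+9=20, value 41+12+25=78
- A+C+F: weight 2+3+9=14, value 11+41+25=77
- C+F: weight 3+9=12, value 41+25=66
Best: $98.

$98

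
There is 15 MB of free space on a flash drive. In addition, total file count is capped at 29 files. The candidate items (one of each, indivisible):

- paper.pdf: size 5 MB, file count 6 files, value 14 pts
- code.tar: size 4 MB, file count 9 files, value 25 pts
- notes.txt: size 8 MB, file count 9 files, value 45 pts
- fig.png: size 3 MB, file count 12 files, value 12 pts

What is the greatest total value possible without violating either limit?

70 pts

Feasible sets respecting both limits:
- code.tar+notes.txt: size 12, file count 18, value 70
- paper.pdf+notes.txt: size 13, file count 15, value 59
- notes.txt+fig.png: size 11, file count 21, value 57
- paper.pdf+code.tar+fig.png: size 12, file count 27, value 51
Best: 70 pts.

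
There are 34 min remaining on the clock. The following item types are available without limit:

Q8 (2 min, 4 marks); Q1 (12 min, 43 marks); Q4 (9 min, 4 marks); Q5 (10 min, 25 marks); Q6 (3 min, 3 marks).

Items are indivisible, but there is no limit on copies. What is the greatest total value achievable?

Best value-per-unit is Q1 at 43/12; filling with it alone gives 2×43 = 86.
Optimal mix: 2×Q1 + 1×Q5 → time 34, value 111.

111 marks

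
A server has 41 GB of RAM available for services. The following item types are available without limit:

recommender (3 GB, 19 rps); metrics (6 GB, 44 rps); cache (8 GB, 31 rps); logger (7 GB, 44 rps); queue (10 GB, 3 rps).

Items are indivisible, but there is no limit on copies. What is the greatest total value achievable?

Best value-per-unit is metrics at 44/6; filling with it alone gives 6×44 = 264.
Optimal mix: 1×recommender + 6×metrics → memory 39, value 283.

283 rps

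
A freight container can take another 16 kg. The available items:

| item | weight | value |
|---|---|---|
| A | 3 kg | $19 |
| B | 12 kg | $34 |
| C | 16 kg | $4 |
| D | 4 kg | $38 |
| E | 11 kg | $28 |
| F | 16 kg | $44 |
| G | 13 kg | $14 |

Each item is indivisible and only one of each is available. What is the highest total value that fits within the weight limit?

$72

Check high-value combinations within 16 kg:
- B+D: weight 12+4=16, value 34+38=72
- D+E: weight 4+11=15, value 38+28=66
- A+D: weight 3+4=7, value 19+38=57
- A+B: weight 3+12=15, value 19+34=53
- A+E: weight 3+11=14, value 19+28=47
Best: $72.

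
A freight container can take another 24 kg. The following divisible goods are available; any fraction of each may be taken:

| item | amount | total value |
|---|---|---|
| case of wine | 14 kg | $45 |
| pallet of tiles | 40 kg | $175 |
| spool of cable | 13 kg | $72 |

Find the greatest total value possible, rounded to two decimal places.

120.13

Take in order of value per unit:
- spool of cable (72/13 per unit): all 13 → value 72, running total 72.00
- pallet of tiles (175/40 per unit): 11 of 40 → value 11×175/40 = 48.1250, running total 120.13
Total 120.13.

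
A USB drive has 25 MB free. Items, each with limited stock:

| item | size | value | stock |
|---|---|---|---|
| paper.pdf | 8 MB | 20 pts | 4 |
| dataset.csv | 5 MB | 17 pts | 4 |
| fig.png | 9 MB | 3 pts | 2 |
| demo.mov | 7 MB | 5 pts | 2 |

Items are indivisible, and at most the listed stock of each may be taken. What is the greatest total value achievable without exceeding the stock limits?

Top feasible selections:
- 1×paper.pdf + 3×dataset.csv: size 23, value 71
- 4×dataset.csv: size 20, value 68
Best: 71 pts.

71 pts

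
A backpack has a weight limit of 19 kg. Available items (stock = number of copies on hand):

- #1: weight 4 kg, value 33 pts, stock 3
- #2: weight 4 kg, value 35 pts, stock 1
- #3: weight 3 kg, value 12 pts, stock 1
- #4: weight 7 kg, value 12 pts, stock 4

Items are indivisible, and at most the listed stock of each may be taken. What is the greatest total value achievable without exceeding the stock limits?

146 pts

Top feasible selections:
- 3×#1 + 1×#2 + 1×#3: weight 19, value 146
- 3×#1 + 1×#2: weight 16, value 134
Best: 146 pts.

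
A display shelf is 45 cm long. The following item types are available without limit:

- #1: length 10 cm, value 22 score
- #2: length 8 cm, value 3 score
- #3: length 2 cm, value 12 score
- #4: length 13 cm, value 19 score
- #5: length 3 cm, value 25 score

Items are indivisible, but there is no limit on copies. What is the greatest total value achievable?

375 score

Best value-per-unit is #5 at 25/3, and filling with it alone uses length 15×3=45. No mix of the others beats 15×25 = 375.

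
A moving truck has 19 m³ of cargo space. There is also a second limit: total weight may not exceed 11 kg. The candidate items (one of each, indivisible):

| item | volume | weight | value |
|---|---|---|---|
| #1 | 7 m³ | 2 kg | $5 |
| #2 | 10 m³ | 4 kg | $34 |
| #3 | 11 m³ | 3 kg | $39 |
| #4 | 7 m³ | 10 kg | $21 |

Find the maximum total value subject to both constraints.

$44

Feasible sets respecting both limits:
- #1+#3: volume 18, weight 5, value 44
- #1+#2: volume 17, weight 6, value 39
- #3: volume 11, weight 3, value 39
Best: $44.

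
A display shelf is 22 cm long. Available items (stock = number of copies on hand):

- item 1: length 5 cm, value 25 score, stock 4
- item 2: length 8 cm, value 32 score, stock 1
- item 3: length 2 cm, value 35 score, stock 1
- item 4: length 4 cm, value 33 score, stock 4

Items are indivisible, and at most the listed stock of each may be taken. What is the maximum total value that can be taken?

Best selections within length 22 and stock limits:
- 1×item 3 + 4×item 4: length 18, value 167
- 1×item 2 + 1×item 3 + 3×item 4: length 22, value 166
Best: 167 score.

167 score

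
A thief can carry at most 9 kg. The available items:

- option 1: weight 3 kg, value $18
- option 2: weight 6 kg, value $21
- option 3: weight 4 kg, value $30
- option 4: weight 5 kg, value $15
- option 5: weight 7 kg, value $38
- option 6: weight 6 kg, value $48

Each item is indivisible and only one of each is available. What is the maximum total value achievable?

$66

Check high-value combinations within 9 kg:
- option 1+option 6: weight 3+6=9, value 18+48=66
- option 6: weight 6, value 48
- option 1+option 3: weight 3+4=7, value 18+30=48
- option 3+option 4: weight 4+5=9, value 30+15=45
- option 1+option 2: weight 3+6=9, value 18+21=39
Best: $66.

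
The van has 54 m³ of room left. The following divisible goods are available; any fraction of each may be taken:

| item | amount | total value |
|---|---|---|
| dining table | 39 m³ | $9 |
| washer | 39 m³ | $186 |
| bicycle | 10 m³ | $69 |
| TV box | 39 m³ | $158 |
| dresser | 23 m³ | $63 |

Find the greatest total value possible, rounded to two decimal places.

275.26

Take in order of value per unit:
- bicycle (69/10 per unit): all 10 → value 69, running total 69.00
- washer (186/39 per unit): all 39 → value 186, running total 255.00
- TV box (158/39 per unit): 5 of 39 → value 5×158/39 = 20.2564, running total 275.26
Total 275.26.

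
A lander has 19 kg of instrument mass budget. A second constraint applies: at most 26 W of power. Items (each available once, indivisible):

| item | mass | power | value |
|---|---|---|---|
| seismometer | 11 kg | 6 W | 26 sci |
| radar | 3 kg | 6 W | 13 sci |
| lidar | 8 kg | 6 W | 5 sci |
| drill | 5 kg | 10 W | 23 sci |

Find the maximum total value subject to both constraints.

62 sci

Feasible sets respecting both limits:
- seismometer+radar+drill: mass 19, power 22, value 62
- seismometer+drill: mass 16, power 16, value 49
- radar+lidar+drill: mass 16, power 22, value 41
- seismometer+radar: mass 14, power 12, value 39
Best: 62 sci.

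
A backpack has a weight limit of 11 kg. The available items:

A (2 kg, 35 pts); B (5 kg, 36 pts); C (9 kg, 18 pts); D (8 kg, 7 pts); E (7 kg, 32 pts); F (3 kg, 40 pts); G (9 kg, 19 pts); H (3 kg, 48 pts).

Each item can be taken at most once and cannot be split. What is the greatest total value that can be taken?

124 pts

Check high-value combinations within 11 kg:
- B+F+H: weight 5+3+3=11, value 36+40+48=124
- A+F+H: weight 2+3+3=8, value 35+40+48=123
- A+B+H: weight 2+5+3=10, value 35+36+48=119
- A+B+F: weight 2+5+3=10, value 35+36+40=111
Best: 124 pts.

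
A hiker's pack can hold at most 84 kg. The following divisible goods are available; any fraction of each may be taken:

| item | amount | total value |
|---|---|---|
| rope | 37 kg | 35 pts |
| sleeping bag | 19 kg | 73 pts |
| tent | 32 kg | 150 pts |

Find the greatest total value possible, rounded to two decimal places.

254.22

Take in order of value per unit:
- tent (150/32 per unit): all 32 → value 150, running total 150.00
- sleeping bag (73/19 per unit): all 19 → value 73, running total 223.00
- rope (35/37 per unit): 33 of 37 → value 33×35/37 = 31.2162, running total 254.22
Total 254.22.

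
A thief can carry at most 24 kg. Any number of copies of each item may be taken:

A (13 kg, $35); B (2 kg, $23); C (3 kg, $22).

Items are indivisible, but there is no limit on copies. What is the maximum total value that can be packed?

$276

Best value-per-unit is B at 23/2, and filling with it alone uses weight 12×2=24. No mix of the others beats 12×23 = 276.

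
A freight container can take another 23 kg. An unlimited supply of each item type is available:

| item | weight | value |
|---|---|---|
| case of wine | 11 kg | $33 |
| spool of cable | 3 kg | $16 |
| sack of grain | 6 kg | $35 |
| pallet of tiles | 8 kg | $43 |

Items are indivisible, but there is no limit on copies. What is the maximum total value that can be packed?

$129

Best value-per-unit is sack of grain at 35/6; filling with it alone gives 3×35 = 105.
Optimal mix: 1×spool of cable + 2×sack of grain + 1×pallet of tiles → weight 23, value 129.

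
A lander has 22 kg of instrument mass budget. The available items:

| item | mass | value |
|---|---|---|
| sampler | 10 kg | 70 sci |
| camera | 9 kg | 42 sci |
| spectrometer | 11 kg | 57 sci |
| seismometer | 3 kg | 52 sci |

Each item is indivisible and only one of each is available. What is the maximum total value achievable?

164 sci

Check high-value combinations within 22 kg:
- sampler+camera+seismometer: mass 10+9+3=22, value 70+42+52=164
- sampler+spectrometer: mass 10+11=21, value 70+57=127
- sampler+seismometer: mass 10+3=13, value 70+52=122
- sampler+camera: mass 10+9=19, value 70+42=112
- spectrometer+seismometer: mass 11+3=14, value 57+52=109
Best: 164 sci.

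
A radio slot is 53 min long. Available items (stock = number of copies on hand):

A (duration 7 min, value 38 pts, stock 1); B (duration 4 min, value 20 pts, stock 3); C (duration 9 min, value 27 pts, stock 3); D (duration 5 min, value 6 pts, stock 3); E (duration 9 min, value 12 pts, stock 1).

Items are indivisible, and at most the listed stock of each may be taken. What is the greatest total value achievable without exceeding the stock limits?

185 pts

Top feasible selections:
- 1×A + 3×B + 3×C + 1×D: duration 51, value 185
- 1×A + 3×B + 3×C: duration 46, value 179
- 1×A + 2×B + 3×C + 1×E: duration 51, value 171
- 1×A + 2×B + 3×C + 2×D: duration 52, value 171
Best: 185 pts.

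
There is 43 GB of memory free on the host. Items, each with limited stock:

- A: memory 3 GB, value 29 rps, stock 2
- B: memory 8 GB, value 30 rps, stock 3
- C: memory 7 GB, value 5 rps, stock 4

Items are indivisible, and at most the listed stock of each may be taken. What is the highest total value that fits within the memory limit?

Best selections within memory 43 and stock limits:
- 2×A + 3×B + 1×C: memory 37, value 153
- 2×A + 3×B: memory 30, value 148
Best: 153 rps.

153 rps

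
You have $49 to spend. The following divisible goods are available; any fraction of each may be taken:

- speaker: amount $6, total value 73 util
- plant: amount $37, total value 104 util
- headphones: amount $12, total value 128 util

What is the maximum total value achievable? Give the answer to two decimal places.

Take in order of value per unit:
- speaker (73/6 per unit): all 6 → value 73, running total 73.00
- headphones (128/12 per unit): all 12 → value 128, running total 201.00
- plant (104/37 per unit): 31 of 37 → value 31×104/37 = 87.1351, running total 288.14
Total 288.14.

288.14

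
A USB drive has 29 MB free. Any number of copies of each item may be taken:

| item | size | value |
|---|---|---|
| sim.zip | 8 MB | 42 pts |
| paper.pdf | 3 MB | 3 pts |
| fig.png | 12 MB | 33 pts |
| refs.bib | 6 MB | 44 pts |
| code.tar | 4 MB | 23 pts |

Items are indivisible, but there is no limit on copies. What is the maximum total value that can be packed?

199 pts

Best value-per-unit is refs.bib at 44/6; filling with it alone gives 4×44 = 176.
Optimal mix: 4×refs.bib + 1×code.tar → size 28, value 199.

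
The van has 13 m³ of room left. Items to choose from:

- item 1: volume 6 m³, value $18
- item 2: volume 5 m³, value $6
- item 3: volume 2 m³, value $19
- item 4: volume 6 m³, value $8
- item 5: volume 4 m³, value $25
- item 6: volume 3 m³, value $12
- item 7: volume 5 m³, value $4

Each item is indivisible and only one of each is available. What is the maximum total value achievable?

Check high-value combinations within 13 m³:
- item 1+item 3+item 5: volume 6+2+4=12, value 18+19+25=62
- item 3+item 5+item 6: volume 2+4+3=9, value 19+25+12=56
- item 1+item 5+item 6: volume 6+4+3=13, value 18+25+12=55
- item 3+item 4+item 5: volume 2+6+4=12, value 19+8+25=52
Best: $62.

$62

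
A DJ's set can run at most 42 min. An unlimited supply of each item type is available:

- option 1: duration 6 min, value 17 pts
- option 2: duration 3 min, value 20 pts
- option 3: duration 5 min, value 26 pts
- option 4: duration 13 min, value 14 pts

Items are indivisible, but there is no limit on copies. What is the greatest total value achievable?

280 pts

Best value-per-unit is option 2 at 20/3, and filling with it alone uses duration 14×3=42. No mix of the others beats 14×20 = 280.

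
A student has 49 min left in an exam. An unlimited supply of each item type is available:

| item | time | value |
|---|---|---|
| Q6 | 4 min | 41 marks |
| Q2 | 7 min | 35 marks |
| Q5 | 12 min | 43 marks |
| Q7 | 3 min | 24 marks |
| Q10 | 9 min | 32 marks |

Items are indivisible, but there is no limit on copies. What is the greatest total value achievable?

Best value-per-unit is Q6 at 41/4, and filling with it alone uses time 12×4=48. No mix of the others beats 12×41 = 492.

492 marks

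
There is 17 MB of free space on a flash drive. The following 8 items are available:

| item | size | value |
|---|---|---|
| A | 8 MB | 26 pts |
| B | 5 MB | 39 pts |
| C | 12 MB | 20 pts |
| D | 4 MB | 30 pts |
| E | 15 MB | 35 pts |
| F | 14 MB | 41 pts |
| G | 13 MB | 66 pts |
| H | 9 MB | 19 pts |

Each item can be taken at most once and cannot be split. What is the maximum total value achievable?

96 pts

Check high-value combinations within 17 MB:
- D+G: size 4+13=17, value 30+66=96
- A+B+D: size 8+5+4=17, value 26+39+30=95
- B+D: size 5+4=9, value 39+30=69
- G: size 13, value 66
- A+B: size 8+5=13, value 26+39=65
Best: 96 pts.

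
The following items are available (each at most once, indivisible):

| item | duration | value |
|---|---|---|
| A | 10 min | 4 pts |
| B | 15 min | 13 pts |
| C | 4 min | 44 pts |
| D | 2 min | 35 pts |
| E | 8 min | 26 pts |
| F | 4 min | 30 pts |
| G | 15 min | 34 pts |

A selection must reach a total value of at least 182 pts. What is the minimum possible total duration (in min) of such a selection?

48

Subsets with value ≥ 182, sorted by total duration:
- B+C+D+E+F+G: duration 48, value 182
- A+B+C+D+E+F+G: duration 58, value 186
Minimum duration: 48 min.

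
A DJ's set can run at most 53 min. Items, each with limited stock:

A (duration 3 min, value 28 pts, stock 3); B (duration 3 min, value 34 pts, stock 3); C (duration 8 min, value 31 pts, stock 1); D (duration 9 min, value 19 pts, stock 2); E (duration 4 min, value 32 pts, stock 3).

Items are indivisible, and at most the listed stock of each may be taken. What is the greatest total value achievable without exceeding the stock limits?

Top feasible selections:
- 3×A + 3×B + 1×C + 1×D + 3×E: duration 47, value 332
- 2×A + 3×B + 1×C + 2×D + 3×E: duration 53, value 323
Best: 332 pts.

332 pts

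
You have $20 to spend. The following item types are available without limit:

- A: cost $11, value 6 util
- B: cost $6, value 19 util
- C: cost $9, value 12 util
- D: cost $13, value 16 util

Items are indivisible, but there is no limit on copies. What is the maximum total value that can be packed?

57 util

Best value-per-unit is B at 19/6, and filling with it alone uses cost 3×6=18. No mix of the others beats 3×19 = 57.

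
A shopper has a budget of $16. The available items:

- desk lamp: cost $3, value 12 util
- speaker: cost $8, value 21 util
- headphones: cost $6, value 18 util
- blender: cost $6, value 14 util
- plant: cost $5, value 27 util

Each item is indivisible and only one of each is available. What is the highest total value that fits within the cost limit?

60 util

This is a 0/1 knapsack; check combinations near the capacity.
- desk lamp+speaker+plant: cost 3+8+5=16, value 12+21+27=60
- desk lamp+headphones+plant: cost 3+6+5=14, value 12+18+27=57
- desk lamp+blender+plant: cost 3+6+5=14, value 12+14+27=53
Best: 60 util.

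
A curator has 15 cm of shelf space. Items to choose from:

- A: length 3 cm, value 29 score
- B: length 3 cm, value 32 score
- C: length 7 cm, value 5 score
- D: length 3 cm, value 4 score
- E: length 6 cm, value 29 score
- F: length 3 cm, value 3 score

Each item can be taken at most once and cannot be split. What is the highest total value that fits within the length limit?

94 score

Check high-value combinations within 15 cm:
- A+B+D+E: length 3+3+3+6=15, value 29+32+4+29=94
- A+B+E+F: length 3+3+6+3=15, value 29+32+29+3=93
- A+B+E: length 3+3+6=12, value 29+32+29=90
- A+B+D+F: length 3+3+3+3=12, value 29+32+4+3=68
Best: 94 score.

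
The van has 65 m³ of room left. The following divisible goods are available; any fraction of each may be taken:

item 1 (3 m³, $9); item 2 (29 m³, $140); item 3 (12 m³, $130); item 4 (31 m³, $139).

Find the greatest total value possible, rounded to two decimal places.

377.61

Take in order of value per unit:
- item 3 (130/12 per unit): all 12 → value 130, running total 130.00
- item 2 (140/29 per unit): all 29 → value 140, running total 270.00
- item 4 (139/31 per unit): 24 of 31 → value 24×139/31 = 107.6129, running total 377.61
Total 377.61.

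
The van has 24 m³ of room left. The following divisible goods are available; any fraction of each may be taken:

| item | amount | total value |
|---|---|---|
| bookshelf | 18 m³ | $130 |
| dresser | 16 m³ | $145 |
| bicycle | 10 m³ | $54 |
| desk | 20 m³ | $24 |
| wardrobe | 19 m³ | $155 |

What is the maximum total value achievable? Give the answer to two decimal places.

Take in order of value per unit:
- dresser (145/16 per unit): all 16 → value 145, running total 145.00
- wardrobe (155/19 per unit): 8 of 19 → value 8×155/19 = 65.2632, running total 210.26
Total 210.26.

210.26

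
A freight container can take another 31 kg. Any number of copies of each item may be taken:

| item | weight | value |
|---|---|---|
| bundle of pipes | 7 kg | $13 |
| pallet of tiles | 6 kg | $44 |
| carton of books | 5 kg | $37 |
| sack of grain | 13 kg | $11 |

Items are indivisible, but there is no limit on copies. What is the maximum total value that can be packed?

Best value-per-unit is carton of books at 37/5; filling with it alone gives 6×37 = 222.
Optimal mix: 1×pallet of tiles + 5×carton of books → weight 31, value 229.

$229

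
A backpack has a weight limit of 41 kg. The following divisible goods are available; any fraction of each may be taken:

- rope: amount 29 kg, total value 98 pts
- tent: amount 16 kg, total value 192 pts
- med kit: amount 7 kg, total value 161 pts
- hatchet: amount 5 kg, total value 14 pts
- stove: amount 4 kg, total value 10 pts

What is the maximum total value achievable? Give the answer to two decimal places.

413.83

Take in order of value per unit:
- med kit (161/7 per unit): all 7 → value 161, running total 161.00
- tent (192/16 per unit): all 16 → value 192, running total 353.00
- rope (98/29 per unit): 18 of 29 → value 18×98/29 = 60.8276, running total 413.83
Total 413.83.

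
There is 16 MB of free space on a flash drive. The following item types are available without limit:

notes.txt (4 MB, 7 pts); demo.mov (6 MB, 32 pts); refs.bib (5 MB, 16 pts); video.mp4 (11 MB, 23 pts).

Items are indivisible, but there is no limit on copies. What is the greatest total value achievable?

Best value-per-unit is demo.mov at 32/6; filling with it alone gives 2×32 = 64.
Optimal mix: 1×notes.txt + 2×demo.mov → size 16, value 71.

71 pts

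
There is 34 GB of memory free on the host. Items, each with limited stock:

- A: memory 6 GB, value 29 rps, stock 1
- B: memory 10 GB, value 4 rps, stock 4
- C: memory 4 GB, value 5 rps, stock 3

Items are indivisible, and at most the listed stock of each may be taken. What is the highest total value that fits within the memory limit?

48 rps

Top feasible selections:
- 1×A + 1×B + 3×C: memory 28, value 48
- 1×A + 2×B + 2×C: memory 34, value 47
Best: 48 rps.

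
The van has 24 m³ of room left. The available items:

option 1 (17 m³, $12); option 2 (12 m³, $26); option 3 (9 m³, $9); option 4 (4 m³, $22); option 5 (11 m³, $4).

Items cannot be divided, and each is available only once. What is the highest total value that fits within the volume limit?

Check high-value combinations within 24 m³:
- option 2+option 4: volume 12+4=16, value 26+22=48
- option 2+option 3: volume 12+9=21, value 26+9=35
- option 3+option 4+option 5: volume 9+4+11=24, value 9+22+4=35
- option 1+option 4: volume 17+4=21, value 12+22=34
Best: $48.

$48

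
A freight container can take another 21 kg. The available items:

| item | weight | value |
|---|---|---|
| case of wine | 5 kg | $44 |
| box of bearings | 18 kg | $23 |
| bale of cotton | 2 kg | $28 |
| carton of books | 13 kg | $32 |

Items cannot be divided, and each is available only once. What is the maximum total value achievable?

This is a 0/1 knapsack; check combinations near the capacity.
- case of wine+bale of cotton+carton of books: weight 5+2+13=20, value 44+28+32=104
- case of wine+carton of books: weight 5+13=18, value 44+32=76
- case of wine+bale of cotton: weight 5+2=7, value 44+28=72
Best: $104.

$104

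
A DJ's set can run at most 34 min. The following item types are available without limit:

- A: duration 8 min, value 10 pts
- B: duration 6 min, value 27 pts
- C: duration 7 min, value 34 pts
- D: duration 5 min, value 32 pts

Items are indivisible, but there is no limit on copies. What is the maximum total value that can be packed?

Best value-per-unit is D at 32/5; filling with it alone gives 6×32 = 192.
Optimal mix: 2×C + 4×D → duration 34, value 196.

196 pts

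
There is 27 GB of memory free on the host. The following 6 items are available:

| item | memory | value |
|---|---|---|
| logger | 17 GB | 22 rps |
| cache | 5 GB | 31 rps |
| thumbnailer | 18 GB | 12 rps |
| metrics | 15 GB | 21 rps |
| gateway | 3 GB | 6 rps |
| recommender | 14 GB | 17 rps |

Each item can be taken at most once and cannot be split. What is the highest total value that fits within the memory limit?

59 rps

Check high-value combinations within 27 GB:
- logger+cache+gateway: memory 17+5+3=25, value 22+31+6=59
- cache+metrics+gateway: memory 5+15+3=23, value 31+21+6=58
- cache+gateway+recommender: memory 5+3+14=22, value 31+6+17=54
Best: 59 rps.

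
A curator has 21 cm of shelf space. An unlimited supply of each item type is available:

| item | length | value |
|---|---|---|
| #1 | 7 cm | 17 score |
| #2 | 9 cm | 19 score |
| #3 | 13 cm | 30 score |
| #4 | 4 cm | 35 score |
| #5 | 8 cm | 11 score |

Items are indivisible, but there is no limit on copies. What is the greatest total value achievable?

Best value-per-unit is #4 at 35/4, and filling with it alone uses length 5×4=20. No mix of the others beats 5×35 = 175.

175 score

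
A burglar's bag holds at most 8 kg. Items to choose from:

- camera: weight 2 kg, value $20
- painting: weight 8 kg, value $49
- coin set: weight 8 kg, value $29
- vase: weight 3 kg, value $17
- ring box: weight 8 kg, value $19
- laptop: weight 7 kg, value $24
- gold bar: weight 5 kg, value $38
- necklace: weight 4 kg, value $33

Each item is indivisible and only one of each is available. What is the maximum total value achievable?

$58

This is a 0/1 knapsack; check combinations near the capacity.
- camera+gold bar: weight 2+5=7, value 20+38=58
- vase+gold bar: weight 3+5=8, value 17+38=55
- camera+necklace: weight 2+4=6, value 20+33=53
- vase+necklace: weight 3+4=7, value 17+33=50
- painting: weight 8, value 49
Best: $58.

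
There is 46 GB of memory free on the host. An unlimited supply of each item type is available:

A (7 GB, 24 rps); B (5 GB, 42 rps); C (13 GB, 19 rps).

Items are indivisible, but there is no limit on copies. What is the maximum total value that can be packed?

Best value-per-unit is B at 42/5, and filling with it alone uses memory 9×5=45. No mix of the others beats 9×42 = 378.

378 rps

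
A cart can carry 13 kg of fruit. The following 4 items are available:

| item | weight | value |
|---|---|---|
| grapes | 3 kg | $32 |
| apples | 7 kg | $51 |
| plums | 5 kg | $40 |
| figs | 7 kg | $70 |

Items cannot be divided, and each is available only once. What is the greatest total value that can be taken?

Check high-value combinations within 13 kg:
- plums+figs: weight 5+7=12, value 40+70=110
- grapes+figs: weight 3+7=10, value 32+70=102
- apples+plums: weight 7+5=12, value 51+40=91
Best: $110.

$110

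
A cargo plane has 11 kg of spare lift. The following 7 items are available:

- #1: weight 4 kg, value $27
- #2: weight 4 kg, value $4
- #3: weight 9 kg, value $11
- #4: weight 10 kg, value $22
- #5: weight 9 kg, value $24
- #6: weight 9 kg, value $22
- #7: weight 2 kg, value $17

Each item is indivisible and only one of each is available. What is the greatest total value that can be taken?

This is a 0/1 knapsack; check combinations near the capacity.
- #1+#2+#7: weight 4+4+2=10, value 27+4+17=48
- #1+#7: weight 4+2=6, value 27+17=44
- #5+#7: weight 9+2=11, value 24+17=41
- #6+#7: weight 9+2=11, value 22+17=39
Best: $48.

$48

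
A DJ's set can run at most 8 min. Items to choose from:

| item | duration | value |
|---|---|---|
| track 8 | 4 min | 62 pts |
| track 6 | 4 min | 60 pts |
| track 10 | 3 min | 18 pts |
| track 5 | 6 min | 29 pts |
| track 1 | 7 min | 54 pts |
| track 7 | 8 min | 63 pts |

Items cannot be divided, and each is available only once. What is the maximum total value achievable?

This is a 0/1 knapsack; check combinations near the capacity.
- track 8+track 6: duration 4+4=8, value 62+60=122
- track 8+track 10: duration 4+3=7, value 62+18=80
- track 6+track 10: duration 4+3=7, value 60+18=78
- track 7: duration 8, value 63
- track 8: duration 4, value 62
Best: 122 pts.

122 pts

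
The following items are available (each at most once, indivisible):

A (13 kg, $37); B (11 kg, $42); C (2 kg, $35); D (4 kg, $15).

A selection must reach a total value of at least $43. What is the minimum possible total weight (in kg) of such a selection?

Subsets with value ≥ 43, sorted by total weight:
- C+D: weight 6, value 50
- B+C: weight 13, value 77
- A+C: weight 15, value 72
Minimum weight: 6 kg.

6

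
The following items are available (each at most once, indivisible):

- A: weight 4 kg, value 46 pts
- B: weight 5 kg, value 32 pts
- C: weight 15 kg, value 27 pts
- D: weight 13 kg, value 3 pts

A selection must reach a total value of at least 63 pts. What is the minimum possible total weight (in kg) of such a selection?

9

Subsets with value ≥ 63, sorted by total weight:
- A+B: weight 9, value 78
- A+C: weight 19, value 73
- A+B+D: weight 22, value 81
Minimum weight: 9 kg.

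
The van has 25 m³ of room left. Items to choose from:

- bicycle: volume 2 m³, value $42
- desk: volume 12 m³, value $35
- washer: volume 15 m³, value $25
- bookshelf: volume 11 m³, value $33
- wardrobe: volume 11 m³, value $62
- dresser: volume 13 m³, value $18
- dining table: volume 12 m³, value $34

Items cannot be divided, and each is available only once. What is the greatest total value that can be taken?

Check high-value combinations within 25 m³:
- bicycle+desk+wardrobe: volume 2+12+11=25, value 42+35+62=139
- bicycle+wardrobe+dining table: volume 2+11+12=25, value 42+62+34=138
- bicycle+bookshelf+wardrobe: volume 2+11+11=24, value 42+33+62=137
- bicycle+desk+bookshelf: volume 2+12+11=25, value 42+35+33=110
- bicycle+bookshelf+dining table: volume 2+11+12=25, value 42+33+34=109
Best: $139.

$139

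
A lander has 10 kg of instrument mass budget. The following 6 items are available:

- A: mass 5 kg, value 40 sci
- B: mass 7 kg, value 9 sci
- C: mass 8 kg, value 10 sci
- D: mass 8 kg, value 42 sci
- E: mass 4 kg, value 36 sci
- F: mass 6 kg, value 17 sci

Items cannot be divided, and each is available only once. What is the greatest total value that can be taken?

76 sci

Check high-value combinations within 10 kg:
- A+E: mass 5+4=9, value 40+36=76
- E+F: mass 4+6=10, value 36+17=53
- D: mass 8, value 42
- A: mass 5, value 40
Best: 76 sci.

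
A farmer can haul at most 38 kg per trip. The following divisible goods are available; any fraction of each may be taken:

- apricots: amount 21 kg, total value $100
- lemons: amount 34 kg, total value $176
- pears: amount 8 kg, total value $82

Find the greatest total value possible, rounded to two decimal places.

Take in order of value per unit:
- pears (82/8 per unit): all 8 → value 82, running total 82.00
- lemons (176/34 per unit): 30 of 34 → value 30×176/34 = 155.2941, running total 237.29
Total 237.29.

237.29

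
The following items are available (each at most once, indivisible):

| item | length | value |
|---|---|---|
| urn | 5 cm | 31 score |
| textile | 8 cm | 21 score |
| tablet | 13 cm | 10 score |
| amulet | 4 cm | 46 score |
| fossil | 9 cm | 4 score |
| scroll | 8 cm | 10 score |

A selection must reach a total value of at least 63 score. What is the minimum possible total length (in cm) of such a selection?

Subsets with value ≥ 63, sorted by total length:
- urn+amulet: length 9, value 77
- textile+amulet: length 12, value 67
- urn+textile+amulet: length 17, value 98
Minimum length: 9 cm.

9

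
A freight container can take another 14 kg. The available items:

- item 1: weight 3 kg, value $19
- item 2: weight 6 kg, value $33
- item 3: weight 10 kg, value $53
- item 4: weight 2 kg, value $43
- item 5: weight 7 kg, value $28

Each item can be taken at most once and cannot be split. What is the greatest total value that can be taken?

This is a 0/1 knapsack; check combinations near the capacity.
- item 3+item 4: weight 10+2=12, value 53+43=96
- item 1+item 2+item 4: weight 3+6+2=11, value 19+33+43=95
- item 1+item 4+item 5: weight 3+2+7=12, value 19+43+28=90
Best: $96.

$96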